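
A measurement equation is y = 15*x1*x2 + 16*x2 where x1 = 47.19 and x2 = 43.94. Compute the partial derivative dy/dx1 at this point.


y = 15*x1*x2 + 16*x2
dy/dx1 = 15*x2
Evaluate at x2 = 43.94: c1 = 15 * 43.94
c1 = 659.1000

659.1000


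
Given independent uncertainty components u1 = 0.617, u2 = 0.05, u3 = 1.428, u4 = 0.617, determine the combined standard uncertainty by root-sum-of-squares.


uc = sqrt(0.617^2 + 0.05^2 + 1.428^2 + 0.617^2)
uc = sqrt(2.803062)
uc = 1.6742

1.6742


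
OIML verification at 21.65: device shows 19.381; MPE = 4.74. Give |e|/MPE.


e = indication - reference = 19.381 - 21.65 = -2.2690
|e| = 2.2690
ratio = |e| / MPE = 2.2690 / 4.74
ratio = 0.4787

0.4787


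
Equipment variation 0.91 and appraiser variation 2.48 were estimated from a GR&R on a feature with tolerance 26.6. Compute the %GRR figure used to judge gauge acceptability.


GRR = sqrt(EV^2 + AV^2) = sqrt(0.91^2 + 2.48^2) = 2.6416851
%GRR = GRR / tol * 100 = 2.6416851 / 26.6 * 100
%GRR = 9.9311

9.9311


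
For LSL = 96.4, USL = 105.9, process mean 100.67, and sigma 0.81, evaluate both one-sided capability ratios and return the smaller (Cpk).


Cpu = (USL - mean) / (3*sigma) = (105.9 - 100.67) / (3*0.81) = 2.1523
Cpl = (mean - LSL) / (3*sigma) = (100.67 - 96.4) / (3*0.81) = 1.7572
Cpk = min(Cpu, Cpl) = 1.7572

1.7572


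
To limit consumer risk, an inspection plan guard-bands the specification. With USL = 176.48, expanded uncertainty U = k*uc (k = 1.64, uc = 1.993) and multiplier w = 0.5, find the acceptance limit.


U = k * uc = 1.64 * 1.993 = 3.26852
guard band g = w * U = 0.5 * 3.26852 = 1.63426
AL = USL - g = 176.48 - 1.63426
AL = 174.8457

174.8457


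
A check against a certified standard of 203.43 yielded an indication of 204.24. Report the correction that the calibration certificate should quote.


Correction = standard - reading
= 203.43 - 204.24
= -0.8100

-0.8100


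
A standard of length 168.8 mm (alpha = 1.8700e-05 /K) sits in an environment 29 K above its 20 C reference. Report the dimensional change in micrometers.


dL = L * alpha * dT
= 168.8 * 1.8700e-05 * 29
= 0.0915402 mm
dL_um = 0.0915402 * 1000 = 91.5402 um

91.5402


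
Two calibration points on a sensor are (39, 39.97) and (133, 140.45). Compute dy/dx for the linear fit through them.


slope = (y2 - y1) / (x2 - x1)
= (140.45 - 39.97) / (133 - 39)
= 100.4800 / 94
= 1.0689

1.0689


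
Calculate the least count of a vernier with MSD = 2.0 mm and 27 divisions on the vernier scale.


LC = MSD / n_div
= 2.0 / 27
= 0.0741

0.0741


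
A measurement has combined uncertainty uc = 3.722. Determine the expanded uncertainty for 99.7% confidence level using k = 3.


U = k * uc
U = 3 * 3.722
U = 11.1660

11.1660


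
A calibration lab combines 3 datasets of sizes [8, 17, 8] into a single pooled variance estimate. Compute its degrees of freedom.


nu = sum_i (n_i - 1)
nu = ((8 - 1) + (17 - 1) + (8 - 1))
nu = 7 + 16 + 7
nu = 30

30


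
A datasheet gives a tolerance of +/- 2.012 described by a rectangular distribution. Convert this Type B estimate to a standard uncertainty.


u_B = half_width / sqrt(3)
u_B = 2.012 / 1.7320508
u_B = 1.1616

1.1616


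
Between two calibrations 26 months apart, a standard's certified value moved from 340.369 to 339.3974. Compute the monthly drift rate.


rate = (v2 - v1) / months
= (339.3974 - 340.369) / 26
= -0.9716 / 26
= -0.0374

-0.0374


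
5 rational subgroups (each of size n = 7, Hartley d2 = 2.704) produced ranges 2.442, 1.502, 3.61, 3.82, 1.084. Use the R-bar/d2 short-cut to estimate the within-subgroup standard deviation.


R_bar = (2.442 + 1.502 + 3.61 + 3.82 + 1.084) / 5
R_bar = 12.458 / 5 = 2.4916
sigma_hat = R_bar / d2 = 2.4916 / 2.704 = 0.9214

0.9214


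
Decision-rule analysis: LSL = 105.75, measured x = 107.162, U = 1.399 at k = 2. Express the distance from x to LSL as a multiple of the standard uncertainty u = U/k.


u = U / k = 1.399 / 2 = 0.6995
margin = |LSL - x| = |105.75 - 107.162| = 1.412
z = margin / u = 1.412 / 0.6995
z = 2.0186

2.0186


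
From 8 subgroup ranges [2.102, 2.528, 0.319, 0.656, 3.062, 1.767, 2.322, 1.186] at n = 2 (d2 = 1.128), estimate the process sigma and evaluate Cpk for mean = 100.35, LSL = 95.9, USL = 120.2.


R_bar = (2.102 + 2.528 + 0.319 + 0.656 + 3.062 + 1.767 + 2.322 + 1.186) / 8 = 1.74275
sigma = R_bar / d2 = 1.74275 / 1.128 = 1.5449911
Cp = (USL - LSL)/(6*sigma) = (120.2 - 95.9)/(6*1.5449911) = 2.6214
Cpu = (120.2 - 100.35)/(3*1.5449911) = 4.2827
Cpl = (100.35 - 95.9)/(3*1.5449911) = 0.9601
Cpk = min(Cpu, Cpl) = 0.9601

0.9601


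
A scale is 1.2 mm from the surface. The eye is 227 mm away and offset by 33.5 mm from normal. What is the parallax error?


error = h * offset / d
= 1.2 * 33.5 / 227
= 0.1771

0.1771


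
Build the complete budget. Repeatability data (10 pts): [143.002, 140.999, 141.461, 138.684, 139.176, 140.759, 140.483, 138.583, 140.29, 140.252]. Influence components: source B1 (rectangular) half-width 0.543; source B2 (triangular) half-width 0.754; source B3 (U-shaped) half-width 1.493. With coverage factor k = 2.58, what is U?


mean = (143.002 + 140.999 + 141.461 + 138.684 + 139.176 + 140.759 + 140.483 + 138.583 + 140.29 + 140.252) / 10 = 140.3689
s = sqrt(sum((x - mean)^2)/(n-1)) = 1.3399564
u_A = s / sqrt(n) = 1.3399564 / sqrt(10) = 0.42373142
u_B1 = 0.543 / sqrt(3) = 0.3135012
u_B2 = 0.754 / sqrt(6) = 0.30781921
u_B3 = 1.493 / sqrt(2) = 1.0557104
uc = sqrt(0.42373142^2 + 0.3135012^2 + 0.30781921^2 + 1.0557104^2) = 1.2194706
U = k * uc = 2.58 * 1.2194706
U = 3.1462

3.1462


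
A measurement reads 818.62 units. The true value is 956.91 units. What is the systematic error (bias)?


Systematic error = measured - true
= 818.62 - 956.91
= -138.2900

-138.2900


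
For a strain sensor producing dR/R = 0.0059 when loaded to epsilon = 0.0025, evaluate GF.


GF = (dR/R) / epsilon
= 0.0059 / 0.0025
= 2.3600

2.3600


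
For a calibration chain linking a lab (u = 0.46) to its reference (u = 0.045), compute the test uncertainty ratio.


TUR = u_lab / u_ref
= 0.46 / 0.045
= 10.2222

10.2222


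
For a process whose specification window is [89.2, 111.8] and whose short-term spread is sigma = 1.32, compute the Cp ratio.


Cp = (USL - LSL) / (6 * sigma)
= (111.8 - 89.2) / (6 * 1.32)
= 22.6000 / 7.9200
= 2.8535

2.8535


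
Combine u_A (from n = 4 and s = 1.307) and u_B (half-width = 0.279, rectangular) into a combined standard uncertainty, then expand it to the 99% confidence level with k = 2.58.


u_A = s / sqrt(n) = 1.307 / sqrt(4) = 0.6535
u_B = half_width / sqrt(3) = 0.279 / sqrt(3) = 0.16108073
uc = sqrt(u_A^2 + u_B^2) = sqrt(0.6535^2 + 0.16108073^2) = 0.67305962
U = k * uc = 2.58 * 0.67305962
U = 1.7365

1.7365


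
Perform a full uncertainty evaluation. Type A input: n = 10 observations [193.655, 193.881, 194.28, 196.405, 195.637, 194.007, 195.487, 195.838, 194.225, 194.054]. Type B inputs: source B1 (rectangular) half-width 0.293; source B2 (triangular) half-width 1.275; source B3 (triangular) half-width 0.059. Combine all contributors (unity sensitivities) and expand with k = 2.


mean = (193.655 + 193.881 + 194.28 + 196.405 + 195.637 + 194.007 + 195.487 + 195.838 + 194.225 + 194.054) / 10 = 194.7469
s = sqrt(sum((x - mean)^2)/(n-1)) = 0.98543769
u_A = s / sqrt(n) = 0.98543769 / sqrt(10) = 0.31162276
u_B1 = 0.293 / sqrt(3) = 0.16916363
u_B2 = 1.275 / sqrt(6) = 0.52051657
u_B3 = 0.059 / sqrt(6) = 0.024086649
uc = sqrt(0.31162276^2 + 0.16916363^2 + 0.52051657^2 + 0.024086649^2) = 0.63027196
U = k * uc = 2 * 0.63027196
U = 1.2605

1.2605


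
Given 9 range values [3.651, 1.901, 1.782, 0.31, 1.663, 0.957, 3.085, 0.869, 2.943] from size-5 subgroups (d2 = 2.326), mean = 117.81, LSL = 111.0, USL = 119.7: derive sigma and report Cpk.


R_bar = (3.651 + 1.901 + 1.782 + 0.31 + 1.663 + 0.957 + 3.085 + 0.869 + 2.943) / 9 = 1.9067778
sigma = R_bar / d2 = 1.9067778 / 2.326 = 0.8197669
Cp = (USL - LSL)/(6*sigma) = (119.7 - 111.0)/(6*0.8197669) = 1.7688
Cpu = (119.7 - 117.81)/(3*0.8197669) = 0.7685
Cpl = (117.81 - 111.0)/(3*0.8197669) = 2.7691
Cpk = min(Cpu, Cpl) = 0.7685

0.7685


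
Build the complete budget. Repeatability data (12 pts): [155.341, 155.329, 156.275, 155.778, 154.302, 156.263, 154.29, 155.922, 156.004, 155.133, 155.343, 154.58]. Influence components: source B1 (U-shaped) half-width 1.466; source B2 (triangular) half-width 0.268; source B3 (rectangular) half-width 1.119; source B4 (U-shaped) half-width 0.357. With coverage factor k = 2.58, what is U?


mean = (155.341 + 155.329 + 156.275 + 155.778 + 154.302 + 156.263 + 154.29 + 155.922 + 156.004 + 155.133 + 155.343 + 154.58) / 12 = 155.38
s = sqrt(sum((x - mean)^2)/(n-1)) = 0.70575182
u_A = s / sqrt(n) = 0.70575182 / sqrt(12) = 0.203733
u_B1 = 1.466 / sqrt(2) = 1.0366185
u_B2 = 0.268 / sqrt(6) = 0.10941054
u_B3 = 1.119 / sqrt(3) = 0.64605495
u_B4 = 0.357 / sqrt(2) = 0.25243712
uc = sqrt(0.203733^2 + 1.0366185^2 + 0.10941054^2 + 0.64605495^2 + 0.25243712^2) = 1.2685295
U = k * uc = 2.58 * 1.2685295
U = 3.2728

3.2728


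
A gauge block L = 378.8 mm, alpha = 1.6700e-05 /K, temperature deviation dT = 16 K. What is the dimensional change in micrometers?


dL = L * alpha * dT
= 378.8 * 1.6700e-05 * 16
= 0.1012154 mm
dL_um = 0.1012154 * 1000 = 101.2154 um

101.2154


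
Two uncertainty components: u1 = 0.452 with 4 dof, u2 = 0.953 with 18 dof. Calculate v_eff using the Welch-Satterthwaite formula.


uc = sqrt(u1^2 + u2^2) = sqrt(0.452^2 + 0.953^2) = 1.0547573
v_eff = uc^4 / (u1^4/v1 + u2^4/v2)
= 1.0547573^4 / (0.452^4/4 + 0.953^4/18)
= 1.2376851 / 0.056259675
v_eff = 21.9995

21.9995


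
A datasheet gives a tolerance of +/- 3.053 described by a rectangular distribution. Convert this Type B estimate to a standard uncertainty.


u_B = half_width / sqrt(3)
u_B = 3.053 / 1.7320508
u_B = 1.7627

1.7627


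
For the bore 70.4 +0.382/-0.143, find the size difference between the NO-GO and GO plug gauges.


GO = nominal - lower_tol (smallest hole = maximum material condition)
GO = 70.4 - 0.143 = 70.257
NO-GO = nominal + upper_tol (largest hole = least material condition)
NO-GO = 70.4 + 0.382 = 70.782
spread = NO-GO - GO = 70.782 - 70.257 = 0.5250

0.5250


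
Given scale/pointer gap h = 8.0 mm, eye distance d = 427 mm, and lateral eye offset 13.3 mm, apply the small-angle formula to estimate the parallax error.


error = h * offset / d
= 8.0 * 13.3 / 427
= 0.2492

0.2492


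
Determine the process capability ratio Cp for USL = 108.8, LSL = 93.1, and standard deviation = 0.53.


Cp = (USL - LSL) / (6 * sigma)
= (108.8 - 93.1) / (6 * 0.53)
= 15.7000 / 3.1800
= 4.9371

4.9371


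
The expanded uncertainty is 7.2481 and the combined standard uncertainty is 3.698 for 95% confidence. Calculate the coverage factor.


k = U / uc
k = 7.2481 / 3.698
k = 1.96

1.96


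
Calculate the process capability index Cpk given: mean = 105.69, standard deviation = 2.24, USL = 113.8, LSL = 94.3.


Cpu = (USL - mean) / (3*sigma) = (113.8 - 105.69) / (3*2.24) = 1.2068
Cpl = (mean - LSL) / (3*sigma) = (105.69 - 94.3) / (3*2.24) = 1.6949
Cpk = min(Cpu, Cpl) = 1.2068

1.2068


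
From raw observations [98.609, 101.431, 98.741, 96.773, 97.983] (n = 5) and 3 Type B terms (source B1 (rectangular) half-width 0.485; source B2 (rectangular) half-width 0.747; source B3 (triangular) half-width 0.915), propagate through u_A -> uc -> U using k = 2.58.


mean = (98.609 + 101.431 + 98.741 + 96.773 + 97.983) / 5 = 98.7074
s = sqrt(sum((x - mean)^2)/(n-1)) = 1.7099318
u_A = s / sqrt(n) = 1.7099318 / sqrt(5) = 0.76470475
u_B1 = 0.485 / sqrt(3) = 0.28001488
u_B2 = 0.747 / sqrt(3) = 0.43128065
u_B3 = 0.915 / sqrt(6) = 0.37354719
uc = sqrt(0.76470475^2 + 0.28001488^2 + 0.43128065^2 + 0.37354719^2) = 0.99434511
U = k * uc = 2.58 * 0.99434511
U = 2.5654

2.5654


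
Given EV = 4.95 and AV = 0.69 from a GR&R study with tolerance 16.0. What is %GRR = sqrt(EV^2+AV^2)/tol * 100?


GRR = sqrt(EV^2 + AV^2) = sqrt(4.95^2 + 0.69^2) = 4.9978595
%GRR = GRR / tol * 100 = 4.9978595 / 16.0 * 100
%GRR = 31.2366

31.2366


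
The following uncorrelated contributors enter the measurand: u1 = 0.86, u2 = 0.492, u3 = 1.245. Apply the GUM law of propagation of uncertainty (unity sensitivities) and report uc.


uc = sqrt(0.86^2 + 0.492^2 + 1.245^2)
uc = sqrt(2.531689)
uc = 1.5911

1.5911


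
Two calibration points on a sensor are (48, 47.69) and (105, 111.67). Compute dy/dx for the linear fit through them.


slope = (y2 - y1) / (x2 - x1)
= (111.67 - 47.69) / (105 - 48)
= 63.9800 / 57
= 1.1225

1.1225


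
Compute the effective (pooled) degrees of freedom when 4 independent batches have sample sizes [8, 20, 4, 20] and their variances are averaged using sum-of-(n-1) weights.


nu = sum_i (n_i - 1)
nu = ((8 - 1) + (20 - 1) + (4 - 1) + (20 - 1))
nu = 7 + 19 + 3 + 19
nu = 48

48


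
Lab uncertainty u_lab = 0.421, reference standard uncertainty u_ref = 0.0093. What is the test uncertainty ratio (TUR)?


TUR = u_lab / u_ref
= 0.421 / 0.0093
= 45.2688

45.2688


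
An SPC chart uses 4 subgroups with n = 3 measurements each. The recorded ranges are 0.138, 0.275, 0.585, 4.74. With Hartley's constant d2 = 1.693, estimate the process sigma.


R_bar = (0.138 + 0.275 + 0.585 + 4.74) / 4
R_bar = 5.738 / 4 = 1.4345
sigma_hat = R_bar / d2 = 1.4345 / 1.693 = 0.8473

0.8473


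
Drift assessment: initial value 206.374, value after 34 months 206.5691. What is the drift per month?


rate = (v2 - v1) / months
= (206.5691 - 206.374) / 34
= 0.1951 / 34
= 0.0057

0.0057


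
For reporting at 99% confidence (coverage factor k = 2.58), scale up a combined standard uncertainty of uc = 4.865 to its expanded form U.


U = k * uc
U = 2.58 * 4.865
U = 12.5517

12.5517


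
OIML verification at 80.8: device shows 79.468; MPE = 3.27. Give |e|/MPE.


e = indication - reference = 79.468 - 80.8 = -1.3320
|e| = 1.3320
ratio = |e| / MPE = 1.3320 / 3.27
ratio = 0.4073

0.4073


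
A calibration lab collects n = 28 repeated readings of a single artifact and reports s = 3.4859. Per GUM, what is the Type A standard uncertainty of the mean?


u_A = s / sqrt(n)
u_A = 3.4859 / sqrt(28)
u_A = 3.4859 / 5.2915026
u_A = 0.6588

0.6588


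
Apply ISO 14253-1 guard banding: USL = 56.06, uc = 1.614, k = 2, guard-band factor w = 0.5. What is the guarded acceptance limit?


U = k * uc = 2 * 1.614 = 3.228
guard band g = w * U = 0.5 * 3.228 = 1.614
AL = USL - g = 56.06 - 1.614
AL = 54.4460

54.4460


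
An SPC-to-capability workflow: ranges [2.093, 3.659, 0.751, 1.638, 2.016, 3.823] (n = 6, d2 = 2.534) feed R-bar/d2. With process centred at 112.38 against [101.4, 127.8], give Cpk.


R_bar = (2.093 + 3.659 + 0.751 + 1.638 + 2.016 + 3.823) / 6 = 2.33
sigma = R_bar / d2 = 2.33 / 2.534 = 0.91949487
Cp = (USL - LSL)/(6*sigma) = (127.8 - 101.4)/(6*0.91949487) = 4.7852
Cpu = (127.8 - 112.38)/(3*0.91949487) = 5.5900
Cpl = (112.38 - 101.4)/(3*0.91949487) = 3.9804
Cpk = min(Cpu, Cpl) = 3.9804

3.9804


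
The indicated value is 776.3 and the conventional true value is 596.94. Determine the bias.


Systematic error = measured - true
= 776.3 - 596.94
= 179.3600

179.3600


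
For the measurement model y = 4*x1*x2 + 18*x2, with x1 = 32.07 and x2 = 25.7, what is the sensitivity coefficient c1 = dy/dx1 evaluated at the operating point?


y = 4*x1*x2 + 18*x2
dy/dx1 = 4*x2
Evaluate at x2 = 25.7: c1 = 4 * 25.7
c1 = 102.8000

102.8000


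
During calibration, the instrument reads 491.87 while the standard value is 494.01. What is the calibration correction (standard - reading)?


Correction = standard - reading
= 494.01 - 491.87
= 2.1400

2.1400


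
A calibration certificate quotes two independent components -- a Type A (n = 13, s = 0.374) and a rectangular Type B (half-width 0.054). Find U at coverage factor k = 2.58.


u_A = s / sqrt(n) = 0.374 / sqrt(13) = 0.10372894
u_B = half_width / sqrt(3) = 0.054 / sqrt(3) = 0.031176915
uc = sqrt(u_A^2 + u_B^2) = sqrt(0.10372894^2 + 0.031176915^2) = 0.10831294
U = k * uc = 2.58 * 0.10831294
U = 0.2794

0.2794


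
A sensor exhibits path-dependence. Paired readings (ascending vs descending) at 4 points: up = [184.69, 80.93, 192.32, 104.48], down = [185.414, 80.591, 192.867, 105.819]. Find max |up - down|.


|184.69 - 185.414| = 0.7240
|80.93 - 80.591| = 0.3390
|192.32 - 192.867| = 0.5470
|104.48 - 105.819| = 1.3390
hysteresis = max(diffs) = 1.3390

1.3390


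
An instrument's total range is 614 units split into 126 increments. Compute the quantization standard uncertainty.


resolution = range / divisions
resolution = 614 / 126 = 4.8730159
u_res = resolution / (2*sqrt(3))
u_res = 4.8730159 / 3.4641016
u_res = 1.4067

1.4067


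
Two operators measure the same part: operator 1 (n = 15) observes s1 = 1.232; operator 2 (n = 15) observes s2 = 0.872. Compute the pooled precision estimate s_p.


s_p = sqrt(((n1-1)*s1^2 + (n2-1)*s2^2) / (n1+n2-2))
numerator = (15-1)*1.232^2 + (15-1)*0.872^2 = 21.249536 + 10.645376 = 31.894912
denominator = 15 + 15 - 2 = 28
s_p^2 = 31.894912 / 28 = 1.139104
s_p = sqrt(1.139104) = 1.0673

1.0673


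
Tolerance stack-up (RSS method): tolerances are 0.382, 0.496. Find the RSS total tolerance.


RSS = sqrt(0.382^2 + 0.496^2)
= sqrt(0.39194)
= 0.6261

0.6261


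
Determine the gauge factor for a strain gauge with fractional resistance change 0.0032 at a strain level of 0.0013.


GF = (dR/R) / epsilon
= 0.0032 / 0.0013
= 2.4615

2.4615


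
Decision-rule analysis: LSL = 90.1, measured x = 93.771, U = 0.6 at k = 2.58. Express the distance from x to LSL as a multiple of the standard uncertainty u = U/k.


u = U / k = 0.6 / 2.58 = 0.23255814
margin = |LSL - x| = |90.1 - 93.771| = 3.671
z = margin / u = 3.671 / 0.23255814
z = 15.7853

15.7853


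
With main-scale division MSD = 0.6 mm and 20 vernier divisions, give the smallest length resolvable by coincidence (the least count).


LC = MSD / n_div
= 0.6 / 20
= 0.0300

0.0300


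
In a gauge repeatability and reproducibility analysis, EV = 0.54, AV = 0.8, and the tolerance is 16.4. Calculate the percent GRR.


GRR = sqrt(EV^2 + AV^2) = sqrt(0.54^2 + 0.8^2) = 0.96519428
%GRR = GRR / tol * 100 = 0.96519428 / 16.4 * 100
%GRR = 5.8853

5.8853


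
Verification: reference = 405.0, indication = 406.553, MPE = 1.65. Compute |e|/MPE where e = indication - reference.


e = indication - reference = 406.553 - 405.0 = 1.5530
|e| = 1.5530
ratio = |e| / MPE = 1.5530 / 1.65
ratio = 0.9412

0.9412


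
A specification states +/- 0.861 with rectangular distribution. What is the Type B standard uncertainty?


u_B = half_width / sqrt(3)
u_B = 0.861 / 1.7320508
u_B = 0.4971

0.4971


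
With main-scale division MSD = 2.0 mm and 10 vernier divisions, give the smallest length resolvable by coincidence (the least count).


LC = MSD / n_div
= 2.0 / 10
= 0.2000

0.2000


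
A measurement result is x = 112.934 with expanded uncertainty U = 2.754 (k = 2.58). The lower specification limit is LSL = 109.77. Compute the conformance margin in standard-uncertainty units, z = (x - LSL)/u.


u = U / k = 2.754 / 2.58 = 1.0674419
margin = |LSL - x| = |109.77 - 112.934| = 3.164
z = margin / u = 3.164 / 1.0674419
z = 2.9641

2.9641


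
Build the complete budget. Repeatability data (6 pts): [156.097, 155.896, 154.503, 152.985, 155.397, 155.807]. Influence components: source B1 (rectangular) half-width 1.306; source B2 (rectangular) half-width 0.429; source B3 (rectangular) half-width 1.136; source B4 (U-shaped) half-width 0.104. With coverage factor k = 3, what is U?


mean = (156.097 + 155.896 + 154.503 + 152.985 + 155.397 + 155.807) / 6 = 155.1141667
s = sqrt(sum((x - mean)^2)/(n-1)) = 1.1869383
u_A = s / sqrt(n) = 1.1869383 / sqrt(6) = 0.48456553
u_B1 = 1.306 / sqrt(3) = 0.75401945
u_B2 = 0.429 / sqrt(3) = 0.24768327
u_B3 = 1.136 / sqrt(3) = 0.65586991
u_B4 = 0.104 / sqrt(2) = 0.073539105
uc = sqrt(0.48456553^2 + 0.75401945^2 + 0.24768327^2 + 0.65586991^2 + 0.073539105^2) = 1.1402936
U = k * uc = 3 * 1.1402936
U = 3.4209

3.4209


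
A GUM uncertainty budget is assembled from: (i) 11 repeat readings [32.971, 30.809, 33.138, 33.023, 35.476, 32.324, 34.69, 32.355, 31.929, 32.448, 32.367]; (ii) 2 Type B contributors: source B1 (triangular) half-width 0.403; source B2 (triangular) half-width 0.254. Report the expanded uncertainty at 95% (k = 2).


mean = (32.971 + 30.809 + 33.138 + 33.023 + 35.476 + 32.324 + 34.69 + 32.355 + 31.929 + 32.448 + 32.367) / 11 = 32.86636364
s = sqrt(sum((x - mean)^2)/(n-1)) = 1.2781456
u_A = s / sqrt(n) = 1.2781456 / sqrt(11) = 0.3853754
u_B1 = 0.403 / sqrt(6) = 0.16452406
u_B2 = 0.254 / sqrt(6) = 0.10369507
uc = sqrt(0.3853754^2 + 0.16452406^2 + 0.10369507^2) = 0.43166542
U = k * uc = 2 * 0.43166542
U = 0.8633

0.8633


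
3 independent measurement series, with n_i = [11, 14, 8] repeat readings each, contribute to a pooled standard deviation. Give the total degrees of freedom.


nu = sum_i (n_i - 1)
nu = ((11 - 1) + (14 - 1) + (8 - 1))
nu = 10 + 13 + 7
nu = 30

30


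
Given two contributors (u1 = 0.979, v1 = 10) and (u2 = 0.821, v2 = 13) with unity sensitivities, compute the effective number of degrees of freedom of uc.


uc = sqrt(u1^2 + u2^2) = sqrt(0.979^2 + 0.821^2) = 1.2776862
v_eff = uc^4 / (u1^4/v1 + u2^4/v2)
= 1.2776862^4 / (0.979^4/10 + 0.821^4/13)
= 2.6649976 / 0.12680947
v_eff = 21.0158

21.0158


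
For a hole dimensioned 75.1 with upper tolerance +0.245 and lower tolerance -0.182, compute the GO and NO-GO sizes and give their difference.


GO = nominal - lower_tol (smallest hole = maximum material condition)
GO = 75.1 - 0.182 = 74.918
NO-GO = nominal + upper_tol (largest hole = least material condition)
NO-GO = 75.1 + 0.245 = 75.345
spread = NO-GO - GO = 75.345 - 74.918 = 0.4270

0.4270


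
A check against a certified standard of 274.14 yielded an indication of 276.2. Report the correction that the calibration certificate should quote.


Correction = standard - reading
= 274.14 - 276.2
= -2.0600

-2.0600


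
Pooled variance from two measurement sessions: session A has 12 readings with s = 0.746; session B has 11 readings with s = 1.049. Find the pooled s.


s_p = sqrt(((n1-1)*s1^2 + (n2-1)*s2^2) / (n1+n2-2))
numerator = (12-1)*0.746^2 + (11-1)*1.049^2 = 6.121676 + 11.00401 = 17.125686
denominator = 12 + 11 - 2 = 21
s_p^2 = 17.125686 / 21 = 0.81550886
s_p = sqrt(0.81550886) = 0.9031

0.9031


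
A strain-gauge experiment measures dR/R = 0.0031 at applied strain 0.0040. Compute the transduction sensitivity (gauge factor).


GF = (dR/R) / epsilon
= 0.0031 / 0.0040
= 0.7750

0.7750


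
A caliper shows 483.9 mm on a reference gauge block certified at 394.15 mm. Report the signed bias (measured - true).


Systematic error = measured - true
= 483.9 - 394.15
= 89.7500

89.7500


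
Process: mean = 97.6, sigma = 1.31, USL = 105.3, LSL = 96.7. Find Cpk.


Cpu = (USL - mean) / (3*sigma) = (105.3 - 97.6) / (3*1.31) = 1.9593
Cpl = (mean - LSL) / (3*sigma) = (97.6 - 96.7) / (3*1.31) = 0.2290
Cpk = min(Cpu, Cpl) = 0.2290

0.2290


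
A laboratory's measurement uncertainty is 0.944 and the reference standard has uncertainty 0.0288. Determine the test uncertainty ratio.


TUR = u_lab / u_ref
= 0.944 / 0.0288
= 32.7778

32.7778


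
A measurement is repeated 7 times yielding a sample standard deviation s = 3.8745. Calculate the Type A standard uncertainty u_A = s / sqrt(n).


u_A = s / sqrt(n)
u_A = 3.8745 / sqrt(7)
u_A = 3.8745 / 2.6457513
u_A = 1.4644

1.4644


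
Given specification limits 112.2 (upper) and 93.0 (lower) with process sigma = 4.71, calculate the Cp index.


Cp = (USL - LSL) / (6 * sigma)
= (112.2 - 93.0) / (6 * 4.71)
= 19.2000 / 28.2600
= 0.6794

0.6794


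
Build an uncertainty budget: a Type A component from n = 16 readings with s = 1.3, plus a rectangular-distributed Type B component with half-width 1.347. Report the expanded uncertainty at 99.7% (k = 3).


u_A = s / sqrt(n) = 1.3 / sqrt(16) = 0.325
u_B = half_width / sqrt(3) = 1.347 / sqrt(3) = 0.77769081
uc = sqrt(u_A^2 + u_B^2) = sqrt(0.325^2 + 0.77769081^2) = 0.84286891
U = k * uc = 3 * 0.84286891
U = 2.5286

2.5286


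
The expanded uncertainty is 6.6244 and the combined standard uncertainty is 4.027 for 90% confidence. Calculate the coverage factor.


k = U / uc
k = 6.6244 / 4.027
k = 1.645

1.645


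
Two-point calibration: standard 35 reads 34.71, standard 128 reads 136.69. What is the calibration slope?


slope = (y2 - y1) / (x2 - x1)
= (136.69 - 34.71) / (128 - 35)
= 101.9800 / 93
= 1.0966

1.0966


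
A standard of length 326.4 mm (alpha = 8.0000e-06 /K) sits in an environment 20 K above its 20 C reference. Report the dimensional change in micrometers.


dL = L * alpha * dT
= 326.4 * 8.0000e-06 * 20
= 0.0522240 mm
dL_um = 0.0522240 * 1000 = 52.2240 um

52.2240


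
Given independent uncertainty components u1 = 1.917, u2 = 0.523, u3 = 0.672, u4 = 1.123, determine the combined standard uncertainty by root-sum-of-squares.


uc = sqrt(1.917^2 + 0.523^2 + 0.672^2 + 1.123^2)
uc = sqrt(5.661131)
uc = 2.3793

2.3793


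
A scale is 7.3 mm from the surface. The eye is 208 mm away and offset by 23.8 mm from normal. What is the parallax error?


error = h * offset / d
= 7.3 * 23.8 / 208
= 0.8353

0.8353


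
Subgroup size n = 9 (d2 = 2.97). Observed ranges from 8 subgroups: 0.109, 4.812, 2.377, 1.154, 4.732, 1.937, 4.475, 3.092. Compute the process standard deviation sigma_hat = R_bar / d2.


R_bar = (0.109 + 4.812 + 2.377 + 1.154 + 4.732 + 1.937 + 4.475 + 3.092) / 8
R_bar = 22.688 / 8 = 2.836
sigma_hat = R_bar / d2 = 2.836 / 2.97 = 0.9549

0.9549


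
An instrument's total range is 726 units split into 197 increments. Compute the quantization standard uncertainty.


resolution = range / divisions
resolution = 726 / 197 = 3.6852792
u_res = resolution / (2*sqrt(3))
u_res = 3.6852792 / 3.4641016
u_res = 1.0638

1.0638


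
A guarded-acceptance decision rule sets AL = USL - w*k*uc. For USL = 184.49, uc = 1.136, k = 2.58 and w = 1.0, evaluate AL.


U = k * uc = 2.58 * 1.136 = 2.93088
guard band g = w * U = 1.0 * 2.93088 = 2.93088
AL = USL - g = 184.49 - 2.93088
AL = 181.5591

181.5591


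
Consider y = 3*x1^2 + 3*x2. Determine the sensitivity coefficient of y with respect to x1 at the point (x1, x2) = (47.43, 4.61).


y = 3*x1^2 + 3*x2
dy/dx1 = 2*3*x1
Evaluate at x1 = 47.43: c1 = 6 * 47.43
c1 = 284.5800

284.5800


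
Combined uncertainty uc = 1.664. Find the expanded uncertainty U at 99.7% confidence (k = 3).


U = k * uc
U = 3 * 1.664
U = 4.9920

4.9920


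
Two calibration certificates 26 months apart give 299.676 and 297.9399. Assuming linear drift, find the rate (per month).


rate = (v2 - v1) / months
= (297.9399 - 299.676) / 26
= -1.7361 / 26
= -0.0668

-0.0668


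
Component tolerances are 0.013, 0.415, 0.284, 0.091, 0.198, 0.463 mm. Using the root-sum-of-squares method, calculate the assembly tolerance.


RSS = sqrt(0.013^2 + 0.415^2 + 0.284^2 + 0.091^2 + 0.198^2 + 0.463^2)
= sqrt(0.514904)
= 0.7176

0.7176


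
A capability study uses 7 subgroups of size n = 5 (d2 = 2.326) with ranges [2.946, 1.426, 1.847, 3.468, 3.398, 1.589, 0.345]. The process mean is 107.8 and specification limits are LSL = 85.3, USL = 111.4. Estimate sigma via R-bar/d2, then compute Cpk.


R_bar = (2.946 + 1.426 + 1.847 + 3.468 + 3.398 + 1.589 + 0.345) / 7 = 2.1455714
sigma = R_bar / d2 = 2.1455714 / 2.326 = 0.92242966
Cp = (USL - LSL)/(6*sigma) = (111.4 - 85.3)/(6*0.92242966) = 4.7158
Cpu = (111.4 - 107.8)/(3*0.92242966) = 1.3009
Cpl = (107.8 - 85.3)/(3*0.92242966) = 8.1307
Cpk = min(Cpu, Cpl) = 1.3009

1.3009


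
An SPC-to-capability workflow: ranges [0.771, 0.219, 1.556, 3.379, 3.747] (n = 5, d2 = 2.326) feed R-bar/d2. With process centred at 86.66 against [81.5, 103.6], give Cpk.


R_bar = (0.771 + 0.219 + 1.556 + 3.379 + 3.747) / 5 = 1.9344
sigma = R_bar / d2 = 1.9344 / 2.326 = 0.8316423
Cp = (USL - LSL)/(6*sigma) = (103.6 - 81.5)/(6*0.8316423) = 4.4290
Cpu = (103.6 - 86.66)/(3*0.8316423) = 6.7898
Cpl = (86.66 - 81.5)/(3*0.8316423) = 2.0682
Cpk = min(Cpu, Cpl) = 2.0682

2.0682


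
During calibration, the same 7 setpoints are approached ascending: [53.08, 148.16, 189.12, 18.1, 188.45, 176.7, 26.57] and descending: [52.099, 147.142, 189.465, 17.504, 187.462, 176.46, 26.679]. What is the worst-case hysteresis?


|53.08 - 52.099| = 0.9810
|148.16 - 147.142| = 1.0180
|189.12 - 189.465| = 0.3450
|18.1 - 17.504| = 0.5960
|188.45 - 187.462| = 0.9880
|176.7 - 176.46| = 0.2400
|26.57 - 26.679| = 0.1090
hysteresis = max(diffs) = 1.0180

1.0180


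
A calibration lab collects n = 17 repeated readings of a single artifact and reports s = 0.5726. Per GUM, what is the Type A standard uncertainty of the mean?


u_A = s / sqrt(n)
u_A = 0.5726 / sqrt(17)
u_A = 0.5726 / 4.1231056
u_A = 0.1389

0.1389


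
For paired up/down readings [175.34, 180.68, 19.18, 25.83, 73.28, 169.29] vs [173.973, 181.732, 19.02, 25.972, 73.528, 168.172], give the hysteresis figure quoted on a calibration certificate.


|175.34 - 173.973| = 1.3670
|180.68 - 181.732| = 1.0520
|19.18 - 19.02| = 0.1600
|25.83 - 25.972| = 0.1420
|73.28 - 73.528| = 0.2480
|169.29 - 168.172| = 1.1180
hysteresis = max(diffs) = 1.3670

1.3670


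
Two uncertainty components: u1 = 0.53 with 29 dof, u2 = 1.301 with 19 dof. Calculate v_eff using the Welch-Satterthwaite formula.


uc = sqrt(u1^2 + u2^2) = sqrt(0.53^2 + 1.301^2) = 1.4048135
v_eff = uc^4 / (u1^4/v1 + u2^4/v2)
= 1.4048135^4 / (0.53^4/29 + 1.301^4/19)
= 3.8947061 / 0.15350497
v_eff = 25.3719

25.3719


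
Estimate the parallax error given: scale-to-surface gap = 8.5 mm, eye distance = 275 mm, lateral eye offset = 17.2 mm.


error = h * offset / d
= 8.5 * 17.2 / 275
= 0.5316

0.5316


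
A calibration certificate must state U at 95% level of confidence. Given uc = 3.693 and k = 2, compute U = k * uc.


U = k * uc
U = 2 * 3.693
U = 7.3860

7.3860


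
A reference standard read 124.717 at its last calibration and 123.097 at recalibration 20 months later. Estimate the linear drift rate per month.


rate = (v2 - v1) / months
= (123.097 - 124.717) / 20
= -1.6200 / 20
= -0.0810

-0.0810


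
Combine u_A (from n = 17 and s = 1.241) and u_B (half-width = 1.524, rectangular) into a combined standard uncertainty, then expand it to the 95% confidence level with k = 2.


u_A = s / sqrt(n) = 1.241 / sqrt(17) = 0.30098671
u_B = half_width / sqrt(3) = 1.524 / sqrt(3) = 0.87988181
uc = sqrt(u_A^2 + u_B^2) = sqrt(0.30098671^2 + 0.87988181^2) = 0.92993817
U = k * uc = 2 * 0.92993817
U = 1.8599

1.8599


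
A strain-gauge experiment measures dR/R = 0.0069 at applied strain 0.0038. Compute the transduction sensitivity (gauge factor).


GF = (dR/R) / epsilon
= 0.0069 / 0.0038
= 1.8158

1.8158


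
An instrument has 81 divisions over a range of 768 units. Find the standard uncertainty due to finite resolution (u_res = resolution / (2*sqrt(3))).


resolution = range / divisions
resolution = 768 / 81 = 9.4814815
u_res = resolution / (2*sqrt(3))
u_res = 9.4814815 / 3.4641016
u_res = 2.7371

2.7371


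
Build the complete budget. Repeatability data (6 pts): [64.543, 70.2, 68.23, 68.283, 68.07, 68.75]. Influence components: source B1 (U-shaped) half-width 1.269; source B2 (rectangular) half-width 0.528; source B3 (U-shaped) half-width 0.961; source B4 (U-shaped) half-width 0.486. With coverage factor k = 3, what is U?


mean = (64.543 + 70.2 + 68.23 + 68.283 + 68.07 + 68.75) / 6 = 68.01266667
s = sqrt(sum((x - mean)^2)/(n-1)) = 1.8703088
u_A = s / sqrt(n) = 1.8703088 / sqrt(6) = 0.76355037
u_B1 = 1.269 / sqrt(2) = 0.89731851
u_B2 = 0.528 / sqrt(3) = 0.30484094
u_B3 = 0.961 / sqrt(2) = 0.67952962
u_B4 = 0.486 / sqrt(2) = 0.3436539
uc = sqrt(0.76355037^2 + 0.89731851^2 + 0.30484094^2 + 0.67952962^2 + 0.3436539^2) = 1.43561
U = k * uc = 3 * 1.43561
U = 4.3068

4.3068


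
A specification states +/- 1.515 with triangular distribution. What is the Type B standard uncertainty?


u_B = half_width / sqrt(6)
u_B = 1.515 / 2.4494897
u_B = 0.6185

0.6185


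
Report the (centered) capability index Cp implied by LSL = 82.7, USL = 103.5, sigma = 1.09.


Cp = (USL - LSL) / (6 * sigma)
= (103.5 - 82.7) / (6 * 1.09)
= 20.8000 / 6.5400
= 3.1804

3.1804


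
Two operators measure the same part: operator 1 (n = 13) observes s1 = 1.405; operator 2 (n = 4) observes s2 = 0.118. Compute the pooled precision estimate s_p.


s_p = sqrt(((n1-1)*s1^2 + (n2-1)*s2^2) / (n1+n2-2))
numerator = (13-1)*1.405^2 + (4-1)*0.118^2 = 23.6883 + 0.041772 = 23.730072
denominator = 13 + 4 - 2 = 15
s_p^2 = 23.730072 / 15 = 1.5820048
s_p = sqrt(1.5820048) = 1.2578

1.2578


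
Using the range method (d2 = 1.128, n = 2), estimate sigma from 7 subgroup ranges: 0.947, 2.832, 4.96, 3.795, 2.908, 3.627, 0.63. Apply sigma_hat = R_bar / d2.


R_bar = (0.947 + 2.832 + 4.96 + 3.795 + 2.908 + 3.627 + 0.63) / 7
R_bar = 19.699 / 7 = 2.8141429
sigma_hat = R_bar / d2 = 2.8141429 / 1.128 = 2.4948

2.4948


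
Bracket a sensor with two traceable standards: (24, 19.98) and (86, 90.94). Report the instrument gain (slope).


slope = (y2 - y1) / (x2 - x1)
= (90.94 - 19.98) / (86 - 24)
= 70.9600 / 62
= 1.1445

1.1445


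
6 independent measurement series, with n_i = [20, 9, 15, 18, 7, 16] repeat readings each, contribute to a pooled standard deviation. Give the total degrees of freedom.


nu = sum_i (n_i - 1)
nu = ((20 - 1) + (9 - 1) + (15 - 1) + (18 - 1) + (7 - 1) + (16 - 1))
nu = 19 + 8 + 14 + 17 + 6 + 15
nu = 79

79


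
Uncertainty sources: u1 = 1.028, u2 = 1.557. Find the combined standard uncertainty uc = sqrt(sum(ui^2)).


uc = sqrt(1.028^2 + 1.557^2)
uc = sqrt(3.481033)
uc = 1.8658

1.8658


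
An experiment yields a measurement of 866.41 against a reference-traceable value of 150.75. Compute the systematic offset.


Systematic error = measured - true
= 866.41 - 150.75
= 715.6600

715.6600


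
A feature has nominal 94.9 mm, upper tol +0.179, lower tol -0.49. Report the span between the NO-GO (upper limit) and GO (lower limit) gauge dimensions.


GO = nominal - lower_tol (smallest hole = maximum material condition)
GO = 94.9 - 0.49 = 94.41
NO-GO = nominal + upper_tol (largest hole = least material condition)
NO-GO = 94.9 + 0.179 = 95.079
spread = NO-GO - GO = 95.079 - 94.41 = 0.6690

0.6690


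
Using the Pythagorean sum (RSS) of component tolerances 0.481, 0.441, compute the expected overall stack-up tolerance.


RSS = sqrt(0.481^2 + 0.441^2)
= sqrt(0.425842)
= 0.6526

0.6526


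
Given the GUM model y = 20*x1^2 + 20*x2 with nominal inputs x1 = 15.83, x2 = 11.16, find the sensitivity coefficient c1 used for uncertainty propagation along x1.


y = 20*x1^2 + 20*x2
dy/dx1 = 2*20*x1
Evaluate at x1 = 15.83: c1 = 40 * 15.83
c1 = 633.2000

633.2000


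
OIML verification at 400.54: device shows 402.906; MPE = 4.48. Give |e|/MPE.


e = indication - reference = 402.906 - 400.54 = 2.3660
|e| = 2.3660
ratio = |e| / MPE = 2.3660 / 4.48
ratio = 0.5281

0.5281


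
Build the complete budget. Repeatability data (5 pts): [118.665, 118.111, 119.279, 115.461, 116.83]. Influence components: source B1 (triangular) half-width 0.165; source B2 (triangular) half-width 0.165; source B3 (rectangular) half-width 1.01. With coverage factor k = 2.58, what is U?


mean = (118.665 + 118.111 + 119.279 + 115.461 + 116.83) / 5 = 117.6692
s = sqrt(sum((x - mean)^2)/(n-1)) = 1.5295967
u_A = s / sqrt(n) = 1.5295967 / sqrt(5) = 0.68405644
u_B1 = 0.165 / sqrt(6) = 0.067360968
u_B2 = 0.165 / sqrt(6) = 0.067360968
u_B3 = 1.01 / sqrt(3) = 0.58312377
uc = sqrt(0.68405644^2 + 0.067360968^2 + 0.067360968^2 + 0.58312377^2) = 0.9039035
U = k * uc = 2.58 * 0.9039035
U = 2.3321

2.3321


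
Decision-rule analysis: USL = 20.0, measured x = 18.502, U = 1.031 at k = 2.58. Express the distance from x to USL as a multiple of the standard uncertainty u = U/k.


u = U / k = 1.031 / 2.58 = 0.3996124
margin = |USL - x| = |20.0 - 18.502| = 1.498
z = margin / u = 1.498 / 0.3996124
z = 3.7486

3.7486


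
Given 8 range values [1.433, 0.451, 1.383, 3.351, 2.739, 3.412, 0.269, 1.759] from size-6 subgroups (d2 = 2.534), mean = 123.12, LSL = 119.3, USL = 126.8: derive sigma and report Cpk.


R_bar = (1.433 + 0.451 + 1.383 + 3.351 + 2.739 + 3.412 + 0.269 + 1.759) / 8 = 1.849625
sigma = R_bar / d2 = 1.849625 / 2.534 = 0.72992305
Cp = (USL - LSL)/(6*sigma) = (126.8 - 119.3)/(6*0.72992305) = 1.7125
Cpu = (126.8 - 123.12)/(3*0.72992305) = 1.6805
Cpl = (123.12 - 119.3)/(3*0.72992305) = 1.7445
Cpk = min(Cpu, Cpl) = 1.6805

1.6805


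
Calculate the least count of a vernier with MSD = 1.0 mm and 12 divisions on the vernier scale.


LC = MSD / n_div
= 1.0 / 12
= 0.0833

0.0833


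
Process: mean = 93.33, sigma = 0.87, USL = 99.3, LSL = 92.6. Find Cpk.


Cpu = (USL - mean) / (3*sigma) = (99.3 - 93.33) / (3*0.87) = 2.2874
Cpl = (mean - LSL) / (3*sigma) = (93.33 - 92.6) / (3*0.87) = 0.2797
Cpk = min(Cpu, Cpl) = 0.2797

0.2797


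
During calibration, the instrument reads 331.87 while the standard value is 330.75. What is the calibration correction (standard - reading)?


Correction = standard - reading
= 330.75 - 331.87
= -1.1200

-1.1200


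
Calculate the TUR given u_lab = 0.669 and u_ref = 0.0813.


TUR = u_lab / u_ref
= 0.669 / 0.0813
= 8.2288

8.2288


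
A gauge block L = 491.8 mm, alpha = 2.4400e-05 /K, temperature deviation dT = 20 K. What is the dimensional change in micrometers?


dL = L * alpha * dT
= 491.8 * 2.4400e-05 * 20
= 0.2399984 mm
dL_um = 0.2399984 * 1000 = 239.9984 um

239.9984


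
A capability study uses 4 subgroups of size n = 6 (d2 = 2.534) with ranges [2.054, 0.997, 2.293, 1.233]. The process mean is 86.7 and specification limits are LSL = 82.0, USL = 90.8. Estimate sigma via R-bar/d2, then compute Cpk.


R_bar = (2.054 + 0.997 + 2.293 + 1.233) / 4 = 1.64425
sigma = R_bar / d2 = 1.64425 / 2.534 = 0.6488753
Cp = (USL - LSL)/(6*sigma) = (90.8 - 82.0)/(6*0.6488753) = 2.2603
Cpu = (90.8 - 86.7)/(3*0.6488753) = 2.1062
Cpl = (86.7 - 82.0)/(3*0.6488753) = 2.4144
Cpk = min(Cpu, Cpl) = 2.1062

2.1062


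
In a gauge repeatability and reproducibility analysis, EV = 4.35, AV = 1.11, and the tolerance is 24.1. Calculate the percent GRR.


GRR = sqrt(EV^2 + AV^2) = sqrt(4.35^2 + 1.11^2) = 4.4893875
%GRR = GRR / tol * 100 = 4.4893875 / 24.1 * 100
%GRR = 18.6282

18.6282


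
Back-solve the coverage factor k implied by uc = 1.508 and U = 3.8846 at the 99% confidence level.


k = U / uc
k = 3.8846 / 1.508
k = 2.576

2.576


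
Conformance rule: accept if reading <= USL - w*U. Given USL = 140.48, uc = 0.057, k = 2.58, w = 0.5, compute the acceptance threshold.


U = k * uc = 2.58 * 0.057 = 0.14706
guard band g = w * U = 0.5 * 0.14706 = 0.07353
AL = USL - g = 140.48 - 0.07353
AL = 140.4065

140.4065


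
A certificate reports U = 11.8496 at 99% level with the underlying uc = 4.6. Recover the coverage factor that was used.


k = U / uc
k = 11.8496 / 4.6
k = 2.576

2.576


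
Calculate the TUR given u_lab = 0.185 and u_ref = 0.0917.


TUR = u_lab / u_ref
= 0.185 / 0.0917
= 2.0174

2.0174


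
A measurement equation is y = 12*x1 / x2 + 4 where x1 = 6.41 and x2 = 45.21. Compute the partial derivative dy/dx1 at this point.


y = 12*x1 / x2 + 4
dy/dx1 = 12/x2
Evaluate at x2 = 45.21: c1 = 12 / 45.21
c1 = 0.2654

0.2654


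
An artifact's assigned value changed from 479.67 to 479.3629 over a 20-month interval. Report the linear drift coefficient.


rate = (v2 - v1) / months
= (479.3629 - 479.67) / 20
= -0.3071 / 20
= -0.0154

-0.0154


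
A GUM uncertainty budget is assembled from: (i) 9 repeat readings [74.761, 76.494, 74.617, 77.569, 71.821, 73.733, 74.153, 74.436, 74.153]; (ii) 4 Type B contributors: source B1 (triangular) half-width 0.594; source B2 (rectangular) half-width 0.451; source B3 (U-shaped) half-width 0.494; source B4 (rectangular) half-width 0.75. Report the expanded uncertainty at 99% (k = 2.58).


mean = (74.761 + 76.494 + 74.617 + 77.569 + 71.821 + 73.733 + 74.153 + 74.436 + 74.153) / 9 = 74.63744444
s = sqrt(sum((x - mean)^2)/(n-1)) = 1.6323615
u_A = s / sqrt(n) = 1.6323615 / sqrt(9) = 0.5441205
u_B1 = 0.594 / sqrt(6) = 0.24249948
u_B2 = 0.451 / sqrt(3) = 0.26038497
u_B3 = 0.494 / sqrt(2) = 0.34931075
u_B4 = 0.75 / sqrt(3) = 0.4330127
uc = sqrt(0.5441205^2 + 0.24249948^2 + 0.26038497^2 + 0.34931075^2 + 0.4330127^2) = 0.85568186
U = k * uc = 2.58 * 0.85568186
U = 2.2077

2.2077
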